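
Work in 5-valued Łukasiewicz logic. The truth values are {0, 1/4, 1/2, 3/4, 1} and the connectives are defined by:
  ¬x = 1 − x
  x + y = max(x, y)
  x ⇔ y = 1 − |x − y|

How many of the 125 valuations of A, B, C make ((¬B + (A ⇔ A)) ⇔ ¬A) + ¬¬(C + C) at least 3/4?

value 1: 45 assignments (counts)
value 3/4: 35 assignments (counts)
value 1/2: 25 assignments
value 1/4: 15 assignments
value 0: 5 assignments
So 80 of the 125 assignments meet the threshold.

80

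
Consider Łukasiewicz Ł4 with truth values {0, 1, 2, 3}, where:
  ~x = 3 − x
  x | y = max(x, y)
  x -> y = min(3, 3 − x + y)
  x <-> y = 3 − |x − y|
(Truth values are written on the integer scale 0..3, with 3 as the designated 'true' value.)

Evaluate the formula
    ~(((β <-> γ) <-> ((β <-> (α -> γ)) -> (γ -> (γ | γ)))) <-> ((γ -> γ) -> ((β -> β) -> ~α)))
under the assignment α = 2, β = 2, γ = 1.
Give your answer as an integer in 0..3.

1

β <-> γ = 2 <-> 1 = 2
α -> γ = 2 -> 1 = 2
β <-> (α -> γ) = 2 <-> 2 = 3
γ | γ = 1 | 1 = 1
γ -> (γ | γ) = 1 -> 1 = 3
(β <-> (α -> γ)) -> (γ -> (γ | γ)) = 3 -> 3 = 3
(β <-> γ) <-> ((β <-> (α -> γ)) -> (γ -> (γ | γ))) = 2 <-> 3 = 2
γ -> γ = 1 -> 1 = 3
β -> β = 2 -> 2 = 3
~α = ~2 = 1
(β -> β) -> ~α = 3 -> 1 = 1
(γ -> γ) -> ((β -> β) -> ~α) = 3 -> 1 = 1
((β <-> γ) <-> ((β <-> (α -> γ)) -> (γ -> (γ | γ)))) <-> ((γ -> γ) -> ((β -> β) -> ~α)) = 2 <-> 1 = 2
~(((β <-> γ) <-> ((β <-> (α -> γ)) -> (γ -> (γ | γ)))) <-> ((γ -> γ) -> ((β -> β) -> ~α))) = ~2 = 1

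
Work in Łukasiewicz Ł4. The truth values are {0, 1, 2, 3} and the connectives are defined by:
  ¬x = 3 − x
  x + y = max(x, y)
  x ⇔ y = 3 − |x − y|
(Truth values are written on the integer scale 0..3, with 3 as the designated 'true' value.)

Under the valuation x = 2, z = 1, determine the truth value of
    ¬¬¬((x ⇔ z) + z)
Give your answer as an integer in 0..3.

1

x ⇔ z = 2 ⇔ 1 = 2
(x ⇔ z) + z = 2 + 1 = 2
¬((x ⇔ z) + z) = ¬2 = 1
¬¬((x ⇔ z) + z) = ¬1 = 2
¬¬¬((x ⇔ z) + z) = ¬2 = 1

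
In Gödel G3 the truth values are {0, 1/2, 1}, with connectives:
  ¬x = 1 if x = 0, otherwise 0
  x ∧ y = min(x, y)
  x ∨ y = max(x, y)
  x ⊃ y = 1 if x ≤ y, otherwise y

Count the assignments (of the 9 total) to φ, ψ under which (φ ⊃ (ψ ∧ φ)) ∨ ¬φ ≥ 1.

6

φ = 0, ψ = 0 ↦ 1  ≥
φ = 0, ψ = 1/2 ↦ 1  ≥
φ = 0, ψ = 1 ↦ 1  ≥
φ = 1/2, ψ = 0 ↦ 0  <
φ = 1/2, ψ = 1/2 ↦ 1  ≥
φ = 1/2, ψ = 1 ↦ 1  ≥
φ = 1, ψ = 0 ↦ 0  <
φ = 1, ψ = 1/2 ↦ 1/2  <
φ = 1, ψ = 1 ↦ 1  ≥
So 6 of the 9 assignments meet the threshold.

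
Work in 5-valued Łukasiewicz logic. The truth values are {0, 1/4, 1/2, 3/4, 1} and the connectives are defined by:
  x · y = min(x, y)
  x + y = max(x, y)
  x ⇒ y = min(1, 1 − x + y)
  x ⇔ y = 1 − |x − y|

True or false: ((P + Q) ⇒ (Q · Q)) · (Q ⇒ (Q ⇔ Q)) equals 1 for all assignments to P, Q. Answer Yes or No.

Counterexample: take P = 1/4, Q = 0.
P + Q = 1/4 + 0 = 1/4
Q · Q = 0 · 0 = 0
(P + Q) ⇒ (Q · Q) = 1/4 ⇒ 0 = 3/4
Q ⇔ Q = 0 ⇔ 0 = 1
Q ⇒ (Q ⇔ Q) = 0 ⇒ 1 = 1
((P + Q) ⇒ (Q · Q)) · (Q ⇒ (Q ⇔ Q)) = 3/4 · 1 = 3/4
This gives 3/4 ≠ 1.

No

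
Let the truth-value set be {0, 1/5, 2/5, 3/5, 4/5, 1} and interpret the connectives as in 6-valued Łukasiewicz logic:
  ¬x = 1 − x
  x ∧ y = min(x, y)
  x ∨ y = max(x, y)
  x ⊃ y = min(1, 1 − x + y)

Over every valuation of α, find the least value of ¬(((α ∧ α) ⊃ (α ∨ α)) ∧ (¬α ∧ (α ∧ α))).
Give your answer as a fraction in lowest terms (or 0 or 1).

Take α = 2/5:
α ∧ α = 2/5 ∧ 2/5 = 2/5
α ∨ α = 2/5 ∨ 2/5 = 2/5
(α ∧ α) ⊃ (α ∨ α) = 2/5 ⊃ 2/5 = 1
¬α = ¬2/5 = 3/5
α ∧ α = 2/5 ∧ 2/5 = 2/5
¬α ∧ (α ∧ α) = 3/5 ∧ 2/5 = 2/5
((α ∧ α) ⊃ (α ∨ α)) ∧ (¬α ∧ (α ∧ α)) = 1 ∧ 2/5 = 2/5
¬(((α ∧ α) ⊃ (α ∨ α)) ∧ (¬α ∧ (α ∧ α))) = ¬2/5 = 3/5
No assignment yields a value below 3/5, so this is the minimum.

3/5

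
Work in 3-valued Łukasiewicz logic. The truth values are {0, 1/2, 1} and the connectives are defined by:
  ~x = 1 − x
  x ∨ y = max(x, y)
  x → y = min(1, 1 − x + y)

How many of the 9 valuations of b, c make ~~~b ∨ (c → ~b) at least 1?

b = 0, c = 0 ↦ 1  ≥
b = 0, c = 1/2 ↦ 1  ≥
b = 0, c = 1 ↦ 1  ≥
b = 1/2, c = 0 ↦ 1  ≥
b = 1/2, c = 1/2 ↦ 1  ≥
b = 1/2, c = 1 ↦ 1/2  <
b = 1, c = 0 ↦ 1  ≥
b = 1, c = 1/2 ↦ 1/2  <
b = 1, c = 1 ↦ 0  <
So 6 of the 9 assignments meet the threshold.

6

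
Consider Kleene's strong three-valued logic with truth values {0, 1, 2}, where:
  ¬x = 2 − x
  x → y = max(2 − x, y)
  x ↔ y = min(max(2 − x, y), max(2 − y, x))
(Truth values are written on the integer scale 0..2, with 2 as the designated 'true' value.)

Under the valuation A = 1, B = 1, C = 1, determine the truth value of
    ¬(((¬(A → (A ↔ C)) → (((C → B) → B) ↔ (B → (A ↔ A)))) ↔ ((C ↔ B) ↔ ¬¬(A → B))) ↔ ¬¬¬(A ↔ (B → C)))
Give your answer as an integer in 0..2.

1

A ↔ C = 1 ↔ 1 = 1
A → (A ↔ C) = 1 → 1 = 1
¬(A → (A ↔ C)) = ¬1 = 1
C → B = 1 → 1 = 1
(C → B) → B = 1 → 1 = 1
A ↔ A = 1 ↔ 1 = 1
B → (A ↔ A) = 1 → 1 = 1
((C → B) → B) ↔ (B → (A ↔ A)) = 1 ↔ 1 = 1
¬(A → (A ↔ C)) → (((C → B) → B) ↔ (B → (A ↔ A))) = 1 → 1 = 1
C ↔ B = 1 ↔ 1 = 1
A → B = 1 → 1 = 1
¬(A → B) = ¬1 = 1
¬¬(A → B) = ¬1 = 1
(C ↔ B) ↔ ¬¬(A → B) = 1 ↔ 1 = 1
(¬(A → (A ↔ C)) → (((C → B) → B) ↔ (B → (A ↔ A)))) ↔ ((C ↔ B) ↔ ¬¬(A → B)) = 1 ↔ 1 = 1
B → C = 1 → 1 = 1
A ↔ (B → C) = 1 ↔ 1 = 1
¬(A ↔ (B → C)) = ¬1 = 1
¬¬(A ↔ (B → C)) = ¬1 = 1
¬¬¬(A ↔ (B → C)) = ¬1 = 1
((¬(A → (A ↔ C)) → (((C → B) → B) ↔ (B → (A ↔ A)))) ↔ ((C ↔ B) ↔ ¬¬(A → B))) ↔ ¬¬¬(A ↔ (B → C)) = 1 ↔ 1 = 1
¬(((¬(A → (A ↔ C)) → (((C → B) → B) ↔ (B → (A ↔ A)))) ↔ ((C ↔ B) ↔ ¬¬(A → B))) ↔ ¬¬¬(A ↔ (B → C))) = ¬1 = 1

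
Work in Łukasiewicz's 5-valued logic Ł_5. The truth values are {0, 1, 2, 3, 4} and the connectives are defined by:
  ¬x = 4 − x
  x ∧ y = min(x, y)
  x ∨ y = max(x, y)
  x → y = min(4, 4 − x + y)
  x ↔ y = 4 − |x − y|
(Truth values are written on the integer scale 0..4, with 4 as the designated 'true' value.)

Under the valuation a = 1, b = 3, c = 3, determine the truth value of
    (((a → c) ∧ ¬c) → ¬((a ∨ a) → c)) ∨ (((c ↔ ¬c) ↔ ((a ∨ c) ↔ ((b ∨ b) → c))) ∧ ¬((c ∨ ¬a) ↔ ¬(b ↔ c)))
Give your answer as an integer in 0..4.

a → c = 1 → 3 = 4
¬c = ¬3 = 1
(a → c) ∧ ¬c = 4 ∧ 1 = 1
a ∨ a = 1 ∨ 1 = 1
(a ∨ a) → c = 1 → 3 = 4
¬((a ∨ a) → c) = ¬4 = 0
((a → c) ∧ ¬c) → ¬((a ∨ a) → c) = 1 → 0 = 3
¬c = ¬3 = 1
c ↔ ¬c = 3 ↔ 1 = 2
a ∨ c = 1 ∨ 3 = 3
b ∨ b = 3 ∨ 3 = 3
(b ∨ b) → c = 3 → 3 = 4
(a ∨ c) ↔ ((b ∨ b) → c) = 3 ↔ 4 = 3
(c ↔ ¬c) ↔ ((a ∨ c) ↔ ((b ∨ b) → c)) = 2 ↔ 3 = 3
¬a = ¬1 = 3
c ∨ ¬a = 3 ∨ 3 = 3
b ↔ c = 3 ↔ 3 = 4
¬(b ↔ c) = ¬4 = 0
(c ∨ ¬a) ↔ ¬(b ↔ c) = 3 ↔ 0 = 1
¬((c ∨ ¬a) ↔ ¬(b ↔ c)) = ¬1 = 3
((c ↔ ¬c) ↔ ((a ∨ c) ↔ ((b ∨ b) → c))) ∧ ¬((c ∨ ¬a) ↔ ¬(b ↔ c)) = 3 ∧ 3 = 3
(((a → c) ∧ ¬c) → ¬((a ∨ a) → c)) ∨ (((c ↔ ¬c) ↔ ((a ∨ c) ↔ ((b ∨ b) → c))) ∧ ¬((c ∨ ¬a) ↔ ¬(b ↔ c))) = 3 ∨ 3 = 3

3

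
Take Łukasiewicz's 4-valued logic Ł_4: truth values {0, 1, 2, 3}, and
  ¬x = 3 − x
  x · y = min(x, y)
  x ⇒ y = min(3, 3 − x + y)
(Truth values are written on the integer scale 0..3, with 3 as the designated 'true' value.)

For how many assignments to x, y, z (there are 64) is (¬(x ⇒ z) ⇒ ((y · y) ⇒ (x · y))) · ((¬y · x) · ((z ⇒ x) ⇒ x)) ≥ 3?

4

value 3: 4 assignments (counts)
value 2: 12 assignments
value 1: 20 assignments
value 0: 28 assignments
So 4 of the 64 assignments meet the threshold.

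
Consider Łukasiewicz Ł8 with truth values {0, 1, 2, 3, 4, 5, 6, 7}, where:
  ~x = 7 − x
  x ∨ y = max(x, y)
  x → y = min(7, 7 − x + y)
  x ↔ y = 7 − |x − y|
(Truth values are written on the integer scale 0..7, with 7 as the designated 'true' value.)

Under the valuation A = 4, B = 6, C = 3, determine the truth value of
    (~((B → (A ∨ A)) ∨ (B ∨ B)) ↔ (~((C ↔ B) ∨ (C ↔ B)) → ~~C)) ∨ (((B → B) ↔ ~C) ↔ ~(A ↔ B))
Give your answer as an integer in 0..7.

A ∨ A = 4 ∨ 4 = 4
B → (A ∨ A) = 6 → 4 = 5
B ∨ B = 6 ∨ 6 = 6
(B → (A ∨ A)) ∨ (B ∨ B) = 5 ∨ 6 = 6
~((B → (A ∨ A)) ∨ (B ∨ B)) = ~6 = 1
C ↔ B = 3 ↔ 6 = 4
C ↔ B = 3 ↔ 6 = 4
(C ↔ B) ∨ (C ↔ B) = 4 ∨ 4 = 4
~((C ↔ B) ∨ (C ↔ B)) = ~4 = 3
~C = ~3 = 4
~~C = ~4 = 3
~((C ↔ B) ∨ (C ↔ B)) → ~~C = 3 → 3 = 7
~((B → (A ∨ A)) ∨ (B ∨ B)) ↔ (~((C ↔ B) ∨ (C ↔ B)) → ~~C) = 1 ↔ 7 = 1
B → B = 6 → 6 = 7
~C = ~3 = 4
(B → B) ↔ ~C = 7 ↔ 4 = 4
A ↔ B = 4 ↔ 6 = 5
~(A ↔ B) = ~5 = 2
((B → B) ↔ ~C) ↔ ~(A ↔ B) = 4 ↔ 2 = 5
(~((B → (A ∨ A)) ∨ (B ∨ B)) ↔ (~((C ↔ B) ∨ (C ↔ B)) → ~~C)) ∨ (((B → B) ↔ ~C) ↔ ~(A ↔ B)) = 1 ∨ 5 = 5

5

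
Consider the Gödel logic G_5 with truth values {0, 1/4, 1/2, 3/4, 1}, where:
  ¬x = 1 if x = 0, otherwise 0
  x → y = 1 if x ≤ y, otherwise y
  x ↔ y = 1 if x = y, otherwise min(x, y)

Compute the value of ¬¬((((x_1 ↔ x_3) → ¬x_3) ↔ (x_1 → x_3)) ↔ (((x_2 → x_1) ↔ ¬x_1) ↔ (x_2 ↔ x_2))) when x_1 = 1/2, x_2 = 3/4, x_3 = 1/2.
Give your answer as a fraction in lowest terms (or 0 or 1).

1

x_1 ↔ x_3 = 1/2 ↔ 1/2 = 1
¬x_3 = ¬1/2 = 0
(x_1 ↔ x_3) → ¬x_3 = 1 → 0 = 0
x_1 → x_3 = 1/2 → 1/2 = 1
((x_1 ↔ x_3) → ¬x_3) ↔ (x_1 → x_3) = 0 ↔ 1 = 0
x_2 → x_1 = 3/4 → 1/2 = 1/2
¬x_1 = ¬1/2 = 0
(x_2 → x_1) ↔ ¬x_1 = 1/2 ↔ 0 = 0
x_2 ↔ x_2 = 3/4 ↔ 3/4 = 1
((x_2 → x_1) ↔ ¬x_1) ↔ (x_2 ↔ x_2) = 0 ↔ 1 = 0
(((x_1 ↔ x_3) → ¬x_3) ↔ (x_1 → x_3)) ↔ (((x_2 → x_1) ↔ ¬x_1) ↔ (x_2 ↔ x_2)) = 0 ↔ 0 = 1
¬((((x_1 ↔ x_3) → ¬x_3) ↔ (x_1 → x_3)) ↔ (((x_2 → x_1) ↔ ¬x_1) ↔ (x_2 ↔ x_2))) = ¬1 = 0
¬¬((((x_1 ↔ x_3) → ¬x_3) ↔ (x_1 → x_3)) ↔ (((x_2 → x_1) ↔ ¬x_1) ↔ (x_2 ↔ x_2))) = ¬0 = 1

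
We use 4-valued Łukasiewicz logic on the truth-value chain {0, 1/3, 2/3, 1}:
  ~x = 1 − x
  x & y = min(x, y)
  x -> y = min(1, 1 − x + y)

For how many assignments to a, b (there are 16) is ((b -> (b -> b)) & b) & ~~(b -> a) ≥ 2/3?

5

a = 0, b = 0 ↦ 0  <
a = 0, b = 1/3 ↦ 1/3  <
a = 0, b = 2/3 ↦ 1/3  <
a = 0, b = 1 ↦ 0  <
a = 1/3, b = 0 ↦ 0  <
a = 1/3, b = 1/3 ↦ 1/3  <
a = 1/3, b = 2/3 ↦ 2/3  ≥
a = 1/3, b = 1 ↦ 1/3  <
a = 2/3, b = 0 ↦ 0  <
a = 2/3, b = 1/3 ↦ 1/3  <
a = 2/3, b = 2/3 ↦ 2/3  ≥
a = 2/3, b = 1 ↦ 2/3  ≥
a = 1, b = 0 ↦ 0  <
a = 1, b = 1/3 ↦ 1/3  <
a = 1, b = 2/3 ↦ 2/3  ≥
a = 1, b = 1 ↦ 1  ≥
So 5 of the 16 assignments meet the threshold.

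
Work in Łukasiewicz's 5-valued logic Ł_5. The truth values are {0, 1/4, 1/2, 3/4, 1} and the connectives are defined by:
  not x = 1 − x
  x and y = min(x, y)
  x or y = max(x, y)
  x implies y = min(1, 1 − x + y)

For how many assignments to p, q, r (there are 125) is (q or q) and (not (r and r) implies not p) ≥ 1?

15

value 1: 15 assignments (counts)
value 3/4: 23 assignments
value 1/2: 28 assignments
value 1/4: 30 assignments
value 0: 29 assignments
So 15 of the 125 assignments meet the threshold.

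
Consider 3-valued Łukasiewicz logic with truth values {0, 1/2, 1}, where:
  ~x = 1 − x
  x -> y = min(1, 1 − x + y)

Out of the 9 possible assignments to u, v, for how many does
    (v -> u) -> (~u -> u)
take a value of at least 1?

u = 0, v = 0 ↦ 0  <
u = 0, v = 1/2 ↦ 1/2  <
u = 0, v = 1 ↦ 1  ≥
u = 1/2, v = 0 ↦ 1  ≥
u = 1/2, v = 1/2 ↦ 1  ≥
u = 1/2, v = 1 ↦ 1  ≥
u = 1, v = 0 ↦ 1  ≥
u = 1, v = 1/2 ↦ 1  ≥
u = 1, v = 1 ↦ 1  ≥
So 7 of the 9 assignments meet the threshold.

7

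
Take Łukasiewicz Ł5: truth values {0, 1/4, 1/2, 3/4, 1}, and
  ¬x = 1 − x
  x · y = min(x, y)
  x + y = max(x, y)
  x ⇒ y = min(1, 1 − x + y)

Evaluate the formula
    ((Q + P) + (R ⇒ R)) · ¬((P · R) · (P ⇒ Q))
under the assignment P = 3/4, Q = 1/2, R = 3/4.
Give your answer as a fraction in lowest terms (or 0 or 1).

Q + P = 1/2 + 3/4 = 3/4
R ⇒ R = 3/4 ⇒ 3/4 = 1
(Q + P) + (R ⇒ R) = 3/4 + 1 = 1
P · R = 3/4 · 3/4 = 3/4
P ⇒ Q = 3/4 ⇒ 1/2 = 3/4
(P · R) · (P ⇒ Q) = 3/4 · 3/4 = 3/4
¬((P · R) · (P ⇒ Q)) = ¬3/4 = 1/4
((Q + P) + (R ⇒ R)) · ¬((P · R) · (P ⇒ Q)) = 1 · 1/4 = 1/4

1/4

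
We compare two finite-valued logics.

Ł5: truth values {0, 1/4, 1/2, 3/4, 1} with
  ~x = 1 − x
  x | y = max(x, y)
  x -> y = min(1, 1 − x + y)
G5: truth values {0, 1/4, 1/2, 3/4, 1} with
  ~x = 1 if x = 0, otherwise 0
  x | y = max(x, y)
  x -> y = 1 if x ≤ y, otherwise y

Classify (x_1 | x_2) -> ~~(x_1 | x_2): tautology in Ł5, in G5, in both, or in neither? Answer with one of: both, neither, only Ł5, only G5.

In Ł5: every assignment gives 1 — tautology.
In G5: every assignment gives 1 — tautology.

both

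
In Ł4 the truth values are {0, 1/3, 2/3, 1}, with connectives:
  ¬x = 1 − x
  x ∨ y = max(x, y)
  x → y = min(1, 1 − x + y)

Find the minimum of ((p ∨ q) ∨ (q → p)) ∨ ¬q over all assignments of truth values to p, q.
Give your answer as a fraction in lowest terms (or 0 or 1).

2/3

Take p = 0, q = 1/3:
p ∨ q = 0 ∨ 1/3 = 1/3
q → p = 1/3 → 0 = 2/3
(p ∨ q) ∨ (q → p) = 1/3 ∨ 2/3 = 2/3
¬q = ¬1/3 = 2/3
((p ∨ q) ∨ (q → p)) ∨ ¬q = 2/3 ∨ 2/3 = 2/3
No assignment yields a value below 2/3, so this is the minimum.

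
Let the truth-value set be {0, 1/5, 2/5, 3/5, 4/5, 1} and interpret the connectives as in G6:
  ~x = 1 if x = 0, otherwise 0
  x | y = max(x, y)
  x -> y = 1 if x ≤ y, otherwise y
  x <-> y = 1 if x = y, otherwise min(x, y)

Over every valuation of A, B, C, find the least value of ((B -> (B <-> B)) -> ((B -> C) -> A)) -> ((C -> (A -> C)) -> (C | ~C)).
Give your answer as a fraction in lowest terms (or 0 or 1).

1/5

Take A = 1/5, B = 2/5, C = 1/5:
B <-> B = 2/5 <-> 2/5 = 1
B -> (B <-> B) = 2/5 -> 1 = 1
B -> C = 2/5 -> 1/5 = 1/5
(B -> C) -> A = 1/5 -> 1/5 = 1
(B -> (B <-> B)) -> ((B -> C) -> A) = 1 -> 1 = 1
A -> C = 1/5 -> 1/5 = 1
C -> (A -> C) = 1/5 -> 1 = 1
~C = ~1/5 = 0
C | ~C = 1/5 | 0 = 1/5
(C -> (A -> C)) -> (C | ~C) = 1 -> 1/5 = 1/5
((B -> (B <-> B)) -> ((B -> C) -> A)) -> ((C -> (A -> C)) -> (C | ~C)) = 1 -> 1/5 = 1/5
No assignment yields a value below 1/5, so this is the minimum.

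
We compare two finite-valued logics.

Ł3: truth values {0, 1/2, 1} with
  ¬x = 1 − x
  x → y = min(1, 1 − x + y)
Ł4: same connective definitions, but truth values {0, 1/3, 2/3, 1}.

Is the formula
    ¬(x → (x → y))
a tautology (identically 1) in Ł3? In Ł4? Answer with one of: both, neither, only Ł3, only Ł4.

neither

In Ł3: at x = 0, y = 0 the value is 0 — not a tautology.
In Ł4: at x = 0, y = 0 the value is 0 — not a tautology.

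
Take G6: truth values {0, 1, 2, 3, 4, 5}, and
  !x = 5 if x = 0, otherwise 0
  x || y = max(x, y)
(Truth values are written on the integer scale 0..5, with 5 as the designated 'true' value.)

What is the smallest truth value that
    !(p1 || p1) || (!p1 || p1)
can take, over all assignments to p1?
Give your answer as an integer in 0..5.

Take p1 = 1:
p1 || p1 = 1 || 1 = 1
!(p1 || p1) = !1 = 0
!p1 = !1 = 0
!p1 || p1 = 0 || 1 = 1
!(p1 || p1) || (!p1 || p1) = 0 || 1 = 1
No assignment yields a value below 1, so this is the minimum.

1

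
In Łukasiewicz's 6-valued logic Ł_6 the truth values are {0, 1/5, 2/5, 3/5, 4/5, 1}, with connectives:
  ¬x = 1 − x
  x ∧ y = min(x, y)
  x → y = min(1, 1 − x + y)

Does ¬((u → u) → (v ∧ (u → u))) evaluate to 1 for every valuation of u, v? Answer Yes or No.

Counterexample: take u = 0, v = 1/5.
u → u = 0 → 0 = 1
u → u = 0 → 0 = 1
v ∧ (u → u) = 1/5 ∧ 1 = 1/5
(u → u) → (v ∧ (u → u)) = 1 → 1/5 = 1/5
¬((u → u) → (v ∧ (u → u))) = ¬1/5 = 4/5
This gives 4/5 ≠ 1.

No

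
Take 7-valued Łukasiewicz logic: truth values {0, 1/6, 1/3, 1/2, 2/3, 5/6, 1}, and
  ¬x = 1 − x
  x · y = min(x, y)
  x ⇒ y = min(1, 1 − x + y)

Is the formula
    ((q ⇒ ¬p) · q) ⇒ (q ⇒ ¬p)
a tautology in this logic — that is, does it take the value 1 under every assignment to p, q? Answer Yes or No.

Yes

At p = 1/6, q = 1/3, for instance:
¬p = ¬1/6 = 5/6
q ⇒ ¬p = 1/3 ⇒ 5/6 = 1
(q ⇒ ¬p) · q = 1 · 1/3 = 1/3
((q ⇒ ¬p) · q) ⇒ (q ⇒ ¬p) = 1/3 ⇒ 1 = 1
and checking the remaining 48 assignments likewise gives ≥ 1 in every case.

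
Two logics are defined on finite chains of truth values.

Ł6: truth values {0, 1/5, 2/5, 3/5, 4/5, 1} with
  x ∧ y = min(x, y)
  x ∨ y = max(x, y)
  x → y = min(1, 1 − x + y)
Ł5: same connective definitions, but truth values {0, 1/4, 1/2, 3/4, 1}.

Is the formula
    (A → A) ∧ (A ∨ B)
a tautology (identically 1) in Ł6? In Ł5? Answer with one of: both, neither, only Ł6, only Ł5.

neither

In Ł6: at A = 0, B = 0 the value is 0 — not a tautology.
In Ł5: at A = 0, B = 0 the value is 0 — not a tautology.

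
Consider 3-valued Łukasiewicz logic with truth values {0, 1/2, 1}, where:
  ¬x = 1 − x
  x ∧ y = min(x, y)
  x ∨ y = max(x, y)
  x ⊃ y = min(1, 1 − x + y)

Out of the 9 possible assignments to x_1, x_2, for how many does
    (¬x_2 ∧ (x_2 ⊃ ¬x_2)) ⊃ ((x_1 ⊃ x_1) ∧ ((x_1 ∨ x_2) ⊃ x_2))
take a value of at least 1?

x_1 = 0, x_2 = 0 ↦ 1  ≥
x_1 = 0, x_2 = 1/2 ↦ 1  ≥
x_1 = 0, x_2 = 1 ↦ 1  ≥
x_1 = 1/2, x_2 = 0 ↦ 1/2  <
x_1 = 1/2, x_2 = 1/2 ↦ 1  ≥
x_1 = 1/2, x_2 = 1 ↦ 1  ≥
x_1 = 1, x_2 = 0 ↦ 0  <
x_1 = 1, x_2 = 1/2 ↦ 1  ≥
x_1 = 1, x_2 = 1 ↦ 1  ≥
So 7 of the 9 assignments meet the threshold.

7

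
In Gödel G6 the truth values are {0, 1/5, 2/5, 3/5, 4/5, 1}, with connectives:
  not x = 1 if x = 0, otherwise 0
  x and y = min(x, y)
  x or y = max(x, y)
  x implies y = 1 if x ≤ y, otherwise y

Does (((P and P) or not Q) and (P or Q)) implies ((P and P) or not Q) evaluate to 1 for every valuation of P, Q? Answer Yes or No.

Yes

At P = 2/5, Q = 1/5, for instance:
P and P = 2/5 and 2/5 = 2/5
not Q = not 1/5 = 0
(P and P) or not Q = 2/5 or 0 = 2/5
P or Q = 2/5 or 1/5 = 2/5
((P and P) or not Q) and (P or Q) = 2/5 and 2/5 = 2/5
(((P and P) or not Q) and (P or Q)) implies ((P and P) or not Q) = 2/5 implies 2/5 = 1
and checking the remaining 35 assignments likewise gives ≥ 1 in every case.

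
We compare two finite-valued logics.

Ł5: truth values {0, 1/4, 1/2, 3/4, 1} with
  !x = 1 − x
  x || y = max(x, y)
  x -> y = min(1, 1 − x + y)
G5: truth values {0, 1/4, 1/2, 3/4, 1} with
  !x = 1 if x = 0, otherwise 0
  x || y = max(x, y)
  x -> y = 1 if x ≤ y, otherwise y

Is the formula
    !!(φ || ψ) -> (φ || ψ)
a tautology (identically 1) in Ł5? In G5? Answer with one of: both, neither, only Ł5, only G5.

In Ł5: every assignment gives 1 — tautology.
In G5: at φ = 0, ψ = 1/4 the value is 1/4 — not a tautology.

only Ł5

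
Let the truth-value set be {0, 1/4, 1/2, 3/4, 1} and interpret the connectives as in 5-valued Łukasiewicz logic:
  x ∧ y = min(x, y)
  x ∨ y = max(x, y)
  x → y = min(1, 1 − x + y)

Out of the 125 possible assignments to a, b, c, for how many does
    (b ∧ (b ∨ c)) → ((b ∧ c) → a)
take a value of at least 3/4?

117

value 1: 110 assignments (counts)
value 3/4: 7 assignments (counts)
value 1/2: 5 assignments
value 1/4: 2 assignments
value 0: 1 assignment
So 117 of the 125 assignments meet the threshold.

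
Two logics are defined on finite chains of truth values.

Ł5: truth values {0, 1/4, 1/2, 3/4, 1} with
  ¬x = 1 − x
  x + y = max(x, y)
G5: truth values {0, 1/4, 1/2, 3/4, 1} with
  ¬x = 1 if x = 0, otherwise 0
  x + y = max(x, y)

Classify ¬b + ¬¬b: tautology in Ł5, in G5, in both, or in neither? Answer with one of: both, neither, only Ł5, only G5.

In Ł5: at b = 1/4 the value is 3/4 — not a tautology.
In G5: every assignment gives 1 — tautology.

only G5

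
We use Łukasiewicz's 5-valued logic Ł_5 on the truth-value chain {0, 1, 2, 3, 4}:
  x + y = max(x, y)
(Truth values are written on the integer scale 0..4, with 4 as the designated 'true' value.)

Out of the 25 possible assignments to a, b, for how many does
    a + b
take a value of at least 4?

9

value 4: 9 assignments (counts)
value 3: 7 assignments
value 2: 5 assignments
value 1: 3 assignments
value 0: 1 assignment
So 9 of the 25 assignments meet the threshold.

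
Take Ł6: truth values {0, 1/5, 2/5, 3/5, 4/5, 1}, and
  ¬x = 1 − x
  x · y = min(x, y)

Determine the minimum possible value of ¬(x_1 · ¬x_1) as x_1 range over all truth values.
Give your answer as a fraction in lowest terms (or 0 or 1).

Take x_1 = 2/5:
¬x_1 = ¬2/5 = 3/5
x_1 · ¬x_1 = 2/5 · 3/5 = 2/5
¬(x_1 · ¬x_1) = ¬2/5 = 3/5
No assignment yields a value below 3/5, so this is the minimum.

3/5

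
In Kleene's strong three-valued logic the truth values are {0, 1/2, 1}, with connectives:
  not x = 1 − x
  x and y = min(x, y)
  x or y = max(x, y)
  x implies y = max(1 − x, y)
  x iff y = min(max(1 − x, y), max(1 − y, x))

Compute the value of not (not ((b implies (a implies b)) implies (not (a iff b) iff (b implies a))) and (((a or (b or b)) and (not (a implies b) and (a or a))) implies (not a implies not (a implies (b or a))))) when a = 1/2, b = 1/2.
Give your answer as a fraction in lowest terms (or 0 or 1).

1/2

a implies b = 1/2 implies 1/2 = 1/2
b implies (a implies b) = 1/2 implies 1/2 = 1/2
a iff b = 1/2 iff 1/2 = 1/2
not (a iff b) = not 1/2 = 1/2
b implies a = 1/2 implies 1/2 = 1/2
not (a iff b) iff (b implies a) = 1/2 iff 1/2 = 1/2
(b implies (a implies b)) implies (not (a iff b) iff (b implies a)) = 1/2 implies 1/2 = 1/2
not ((b implies (a implies b)) implies (not (a iff b) iff (b implies a))) = not 1/2 = 1/2
b or b = 1/2 or 1/2 = 1/2
a or (b or b) = 1/2 or 1/2 = 1/2
a implies b = 1/2 implies 1/2 = 1/2
not (a implies b) = not 1/2 = 1/2
a or a = 1/2 or 1/2 = 1/2
not (a implies b) and (a or a) = 1/2 and 1/2 = 1/2
(a or (b or b)) and (not (a implies b) and (a or a)) = 1/2 and 1/2 = 1/2
not a = not 1/2 = 1/2
b or a = 1/2 or 1/2 = 1/2
a implies (b or a) = 1/2 implies 1/2 = 1/2
not (a implies (b or a)) = not 1/2 = 1/2
not a implies not (a implies (b or a)) = 1/2 implies 1/2 = 1/2
((a or (b or b)) and (not (a implies b) and (a or a))) implies (not a implies not (a implies (b or a))) = 1/2 implies 1/2 = 1/2
not ((b implies (a implies b)) implies (not (a iff b) iff (b implies a))) and (((a or (b or b)) and (not (a implies b) and (a or a))) implies (not a implies not (a implies (b or a)))) = 1/2 and 1/2 = 1/2
not (not ((b implies (a implies b)) implies (not (a iff b) iff (b implies a))) and (((a or (b or b)) and (not (a implies b) and (a or a))) implies (not a implies not (a implies (b or a))))) = not 1/2 = 1/2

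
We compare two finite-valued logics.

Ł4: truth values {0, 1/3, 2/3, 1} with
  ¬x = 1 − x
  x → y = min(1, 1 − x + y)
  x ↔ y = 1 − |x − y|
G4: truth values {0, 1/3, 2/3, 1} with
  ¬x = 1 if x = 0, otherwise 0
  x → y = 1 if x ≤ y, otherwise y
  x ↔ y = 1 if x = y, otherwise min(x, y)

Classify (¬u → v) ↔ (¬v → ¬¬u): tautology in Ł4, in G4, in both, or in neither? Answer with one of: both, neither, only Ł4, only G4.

In Ł4: every assignment gives 1 — tautology.
In G4: at u = 0, v = 1/3 the value is 1/3 — not a tautology.

only Ł4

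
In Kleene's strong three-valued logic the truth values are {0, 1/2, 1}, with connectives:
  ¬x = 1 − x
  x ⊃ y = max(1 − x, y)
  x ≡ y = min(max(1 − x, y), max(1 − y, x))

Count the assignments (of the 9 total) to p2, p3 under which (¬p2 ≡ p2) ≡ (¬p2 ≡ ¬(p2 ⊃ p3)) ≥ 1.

p2 = 0, p3 = 0 ↦ 1  ≥
p2 = 0, p3 = 1/2 ↦ 1  ≥
p2 = 0, p3 = 1 ↦ 1  ≥
p2 = 1/2, p3 = 0 ↦ 1/2  <
p2 = 1/2, p3 = 1/2 ↦ 1/2  <
p2 = 1/2, p3 = 1 ↦ 1/2  <
p2 = 1, p3 = 0 ↦ 1  ≥
p2 = 1, p3 = 1/2 ↦ 1/2  <
p2 = 1, p3 = 1 ↦ 0  <
So 4 of the 9 assignments meet the threshold.

4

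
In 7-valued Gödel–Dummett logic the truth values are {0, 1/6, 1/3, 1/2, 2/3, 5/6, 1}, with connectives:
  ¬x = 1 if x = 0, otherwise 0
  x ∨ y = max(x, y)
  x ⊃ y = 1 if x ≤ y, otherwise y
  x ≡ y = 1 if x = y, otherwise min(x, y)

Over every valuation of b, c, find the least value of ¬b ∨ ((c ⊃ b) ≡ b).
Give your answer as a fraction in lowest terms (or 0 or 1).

Take b = 1/6, c = 0:
¬b = ¬1/6 = 0
c ⊃ b = 0 ⊃ 1/6 = 1
(c ⊃ b) ≡ b = 1 ≡ 1/6 = 1/6
¬b ∨ ((c ⊃ b) ≡ b) = 0 ∨ 1/6 = 1/6
No assignment yields a value below 1/6, so this is the minimum.

1/6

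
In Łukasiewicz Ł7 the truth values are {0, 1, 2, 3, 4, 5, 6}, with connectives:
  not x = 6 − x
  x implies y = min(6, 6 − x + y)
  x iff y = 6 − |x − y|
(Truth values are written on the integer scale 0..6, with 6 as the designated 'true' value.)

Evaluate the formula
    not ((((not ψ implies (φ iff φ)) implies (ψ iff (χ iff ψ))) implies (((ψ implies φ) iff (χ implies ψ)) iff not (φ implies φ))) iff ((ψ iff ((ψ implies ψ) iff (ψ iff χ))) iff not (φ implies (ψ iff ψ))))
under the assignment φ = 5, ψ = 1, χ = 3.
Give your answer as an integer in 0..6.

2

not ψ = not 1 = 5
φ iff φ = 5 iff 5 = 6
not ψ implies (φ iff φ) = 5 implies 6 = 6
χ iff ψ = 3 iff 1 = 4
ψ iff (χ iff ψ) = 1 iff 4 = 3
(not ψ implies (φ iff φ)) implies (ψ iff (χ iff ψ)) = 6 implies 3 = 3
ψ implies φ = 1 implies 5 = 6
χ implies ψ = 3 implies 1 = 4
(ψ implies φ) iff (χ implies ψ) = 6 iff 4 = 4
φ implies φ = 5 implies 5 = 6
not (φ implies φ) = not 6 = 0
((ψ implies φ) iff (χ implies ψ)) iff not (φ implies φ) = 4 iff 0 = 2
((not ψ implies (φ iff φ)) implies (ψ iff (χ iff ψ))) implies (((ψ implies φ) iff (χ implies ψ)) iff not (φ implies φ)) = 3 implies 2 = 5
ψ implies ψ = 1 implies 1 = 6
ψ iff χ = 1 iff 3 = 4
(ψ implies ψ) iff (ψ iff χ) = 6 iff 4 = 4
ψ iff ((ψ implies ψ) iff (ψ iff χ)) = 1 iff 4 = 3
ψ iff ψ = 1 iff 1 = 6
φ implies (ψ iff ψ) = 5 implies 6 = 6
not (φ implies (ψ iff ψ)) = not 6 = 0
(ψ iff ((ψ implies ψ) iff (ψ iff χ))) iff not (φ implies (ψ iff ψ)) = 3 iff 0 = 3
(((not ψ implies (φ iff φ)) implies (ψ iff (χ iff ψ))) implies (((ψ implies φ) iff (χ implies ψ)) iff not (φ implies φ))) iff ((ψ iff ((ψ implies ψ) iff (ψ iff χ))) iff not (φ implies (ψ iff ψ))) = 5 iff 3 = 4
not ((((not ψ implies (φ iff φ)) implies (ψ iff (χ iff ψ))) implies (((ψ implies φ) iff (χ implies ψ)) iff not (φ implies φ))) iff ((ψ iff ((ψ implies ψ) iff (ψ iff χ))) iff not (φ implies (ψ iff ψ)))) = not 4 = 2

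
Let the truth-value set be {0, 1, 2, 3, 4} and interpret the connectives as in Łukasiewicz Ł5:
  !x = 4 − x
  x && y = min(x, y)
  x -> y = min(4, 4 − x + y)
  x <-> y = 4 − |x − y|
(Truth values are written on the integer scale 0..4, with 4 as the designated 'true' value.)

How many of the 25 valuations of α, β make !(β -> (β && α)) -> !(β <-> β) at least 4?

15

value 4: 15 assignments (counts)
value 3: 4 assignments
value 2: 3 assignments
value 1: 2 assignments
value 0: 1 assignment
So 15 of the 25 assignments meet the threshold.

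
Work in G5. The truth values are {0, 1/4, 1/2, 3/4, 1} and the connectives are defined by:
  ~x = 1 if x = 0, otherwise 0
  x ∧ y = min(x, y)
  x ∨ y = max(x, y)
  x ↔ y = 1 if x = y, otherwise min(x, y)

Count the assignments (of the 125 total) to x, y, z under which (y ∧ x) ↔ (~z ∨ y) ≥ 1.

61

value 1: 61 assignments (counts)
value 3/4: 7 assignments
value 1/2: 13 assignments
value 1/4: 19 assignments
value 0: 25 assignments
So 61 of the 125 assignments meet the threshold.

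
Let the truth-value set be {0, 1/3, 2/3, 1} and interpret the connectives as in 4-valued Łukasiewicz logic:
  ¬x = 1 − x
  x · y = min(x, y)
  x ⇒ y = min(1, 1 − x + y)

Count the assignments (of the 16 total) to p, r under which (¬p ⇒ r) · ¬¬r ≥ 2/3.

p = 0, r = 0 ↦ 0  <
p = 0, r = 1/3 ↦ 1/3  <
p = 0, r = 2/3 ↦ 2/3  ≥
p = 0, r = 1 ↦ 1  ≥
p = 1/3, r = 0 ↦ 0  <
p = 1/3, r = 1/3 ↦ 1/3  <
p = 1/3, r = 2/3 ↦ 2/3  ≥
p = 1/3, r = 1 ↦ 1  ≥
p = 2/3, r = 0 ↦ 0  <
p = 2/3, r = 1/3 ↦ 1/3  <
p = 2/3, r = 2/3 ↦ 2/3  ≥
p = 2/3, r = 1 ↦ 1  ≥
p = 1, r = 0 ↦ 0  <
p = 1, r = 1/3 ↦ 1/3  <
p = 1, r = 2/3 ↦ 2/3  ≥
p = 1, r = 1 ↦ 1  ≥
So 8 of the 16 assignments meet the threshold.

8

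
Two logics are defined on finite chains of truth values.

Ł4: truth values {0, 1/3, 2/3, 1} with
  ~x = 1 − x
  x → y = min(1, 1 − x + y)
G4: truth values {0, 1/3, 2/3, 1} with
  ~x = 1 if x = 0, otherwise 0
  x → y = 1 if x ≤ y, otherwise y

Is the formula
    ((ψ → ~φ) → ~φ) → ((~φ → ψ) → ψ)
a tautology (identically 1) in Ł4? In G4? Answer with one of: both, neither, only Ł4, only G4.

only Ł4

In Ł4: every assignment gives 1 — tautology.
In G4: at φ = 1/3, ψ = 1/3 the value is 1/3 — not a tautology.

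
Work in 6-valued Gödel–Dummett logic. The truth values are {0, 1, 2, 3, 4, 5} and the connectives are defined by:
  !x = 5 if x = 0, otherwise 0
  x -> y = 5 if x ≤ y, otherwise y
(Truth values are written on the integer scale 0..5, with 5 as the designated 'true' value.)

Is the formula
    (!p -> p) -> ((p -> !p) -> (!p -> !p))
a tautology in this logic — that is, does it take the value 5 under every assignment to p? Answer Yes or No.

Yes

p = 0 ↦ 5
p = 1 ↦ 5
p = 2 ↦ 5
p = 3 ↦ 5
p = 4 ↦ 5
p = 5 ↦ 5
Every assignment gives a value ≥ 5.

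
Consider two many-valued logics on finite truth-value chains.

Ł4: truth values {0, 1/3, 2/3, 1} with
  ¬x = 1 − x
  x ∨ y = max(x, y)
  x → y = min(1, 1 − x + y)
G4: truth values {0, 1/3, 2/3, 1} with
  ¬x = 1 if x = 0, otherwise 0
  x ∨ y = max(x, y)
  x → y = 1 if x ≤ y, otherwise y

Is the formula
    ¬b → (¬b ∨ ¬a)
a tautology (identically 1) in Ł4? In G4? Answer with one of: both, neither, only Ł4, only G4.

both

In Ł4: every assignment gives 1 — tautology.
In G4: every assignment gives 1 — tautology.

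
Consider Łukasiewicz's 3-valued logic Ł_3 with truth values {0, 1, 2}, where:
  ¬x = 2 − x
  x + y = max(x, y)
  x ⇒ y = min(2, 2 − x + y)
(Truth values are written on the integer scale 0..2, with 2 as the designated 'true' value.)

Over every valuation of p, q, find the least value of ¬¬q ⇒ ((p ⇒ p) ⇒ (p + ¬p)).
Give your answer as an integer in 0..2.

Take p = 1, q = 2:
¬q = ¬2 = 0
¬¬q = ¬0 = 2
p ⇒ p = 1 ⇒ 1 = 2
¬p = ¬1 = 1
p + ¬p = 1 + 1 = 1
(p ⇒ p) ⇒ (p + ¬p) = 2 ⇒ 1 = 1
¬¬q ⇒ ((p ⇒ p) ⇒ (p + ¬p)) = 2 ⇒ 1 = 1
No assignment yields a value below 1, so this is the minimum.

1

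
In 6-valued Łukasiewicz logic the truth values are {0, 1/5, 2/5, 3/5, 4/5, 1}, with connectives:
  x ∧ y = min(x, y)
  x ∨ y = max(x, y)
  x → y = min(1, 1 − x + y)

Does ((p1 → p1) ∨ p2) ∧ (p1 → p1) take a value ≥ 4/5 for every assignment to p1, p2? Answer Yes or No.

Yes

At p1 = 0, p2 = 1/5, for instance:
p1 → p1 = 0 → 0 = 1
(p1 → p1) ∨ p2 = 1 ∨ 1/5 = 1
p1 → p1 = 0 → 0 = 1
((p1 → p1) ∨ p2) ∧ (p1 → p1) = 1 ∧ 1 = 1
and checking the remaining 35 assignments likewise gives ≥ 4/5 in every case.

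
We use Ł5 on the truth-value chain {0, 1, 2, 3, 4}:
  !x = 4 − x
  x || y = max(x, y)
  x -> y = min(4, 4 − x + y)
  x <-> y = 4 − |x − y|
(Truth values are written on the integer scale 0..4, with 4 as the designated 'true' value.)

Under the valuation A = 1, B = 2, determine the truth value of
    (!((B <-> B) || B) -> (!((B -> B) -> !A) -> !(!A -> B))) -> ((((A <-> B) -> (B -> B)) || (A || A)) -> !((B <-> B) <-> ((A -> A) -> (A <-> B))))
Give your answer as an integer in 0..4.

1

B <-> B = 2 <-> 2 = 4
(B <-> B) || B = 4 || 2 = 4
!((B <-> B) || B) = !4 = 0
B -> B = 2 -> 2 = 4
!A = !1 = 3
(B -> B) -> !A = 4 -> 3 = 3
!((B -> B) -> !A) = !3 = 1
!A = !1 = 3
!A -> B = 3 -> 2 = 3
!(!A -> B) = !3 = 1
!((B -> B) -> !A) -> !(!A -> B) = 1 -> 1 = 4
!((B <-> B) || B) -> (!((B -> B) -> !A) -> !(!A -> B)) = 0 -> 4 = 4
A <-> B = 1 <-> 2 = 3
B -> B = 2 -> 2 = 4
(A <-> B) -> (B -> B) = 3 -> 4 = 4
A || A = 1 || 1 = 1
((A <-> B) -> (B -> B)) || (A || A) = 4 || 1 = 4
B <-> B = 2 <-> 2 = 4
A -> A = 1 -> 1 = 4
A <-> B = 1 <-> 2 = 3
(A -> A) -> (A <-> B) = 4 -> 3 = 3
(B <-> B) <-> ((A -> A) -> (A <-> B)) = 4 <-> 3 = 3
!((B <-> B) <-> ((A -> A) -> (A <-> B))) = !3 = 1
(((A <-> B) -> (B -> B)) || (A || A)) -> !((B <-> B) <-> ((A -> A) -> (A <-> B))) = 4 -> 1 = 1
(!((B <-> B) || B) -> (!((B -> B) -> !A) -> !(!A -> B))) -> ((((A <-> B) -> (B -> B)) || (A || A)) -> !((B <-> B) <-> ((A -> A) -> (A <-> B)))) = 4 -> 1 = 1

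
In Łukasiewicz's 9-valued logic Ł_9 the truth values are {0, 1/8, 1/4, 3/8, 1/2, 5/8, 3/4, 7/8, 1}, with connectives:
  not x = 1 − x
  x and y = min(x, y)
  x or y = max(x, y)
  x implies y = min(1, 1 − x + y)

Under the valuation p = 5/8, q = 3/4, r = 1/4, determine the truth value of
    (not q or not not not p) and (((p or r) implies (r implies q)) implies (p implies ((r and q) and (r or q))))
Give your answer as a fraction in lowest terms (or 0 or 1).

not q = not 3/4 = 1/4
not p = not 5/8 = 3/8
not not p = not 3/8 = 5/8
not not not p = not 5/8 = 3/8
not q or not not not p = 1/4 or 3/8 = 3/8
p or r = 5/8 or 1/4 = 5/8
r implies q = 1/4 implies 3/4 = 1
(p or r) implies (r implies q) = 5/8 implies 1 = 1
r and q = 1/4 and 3/4 = 1/4
r or q = 1/4 or 3/4 = 3/4
(r and q) and (r or q) = 1/4 and 3/4 = 1/4
p implies ((r and q) and (r or q)) = 5/8 implies 1/4 = 5/8
((p or r) implies (r implies q)) implies (p implies ((r and q) and (r or q))) = 1 implies 5/8 = 5/8
(not q or not not not p) and (((p or r) implies (r implies q)) implies (p implies ((r and q) and (r or q)))) = 3/8 and 5/8 = 3/8

3/8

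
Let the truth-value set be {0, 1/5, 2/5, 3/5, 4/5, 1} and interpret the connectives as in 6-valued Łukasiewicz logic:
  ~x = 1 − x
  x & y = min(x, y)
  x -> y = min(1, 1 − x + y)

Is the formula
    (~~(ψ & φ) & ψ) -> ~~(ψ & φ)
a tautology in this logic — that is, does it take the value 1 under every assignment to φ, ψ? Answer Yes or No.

At φ = 2/5, ψ = 1/5, for instance:
ψ & φ = 1/5 & 2/5 = 1/5
~(ψ & φ) = ~1/5 = 4/5
~~(ψ & φ) = ~4/5 = 1/5
~~(ψ & φ) & ψ = 1/5 & 1/5 = 1/5
(~~(ψ & φ) & ψ) -> ~~(ψ & φ) = 1/5 -> 1/5 = 1
and checking the remaining 35 assignments likewise gives ≥ 1 in every case.

Yes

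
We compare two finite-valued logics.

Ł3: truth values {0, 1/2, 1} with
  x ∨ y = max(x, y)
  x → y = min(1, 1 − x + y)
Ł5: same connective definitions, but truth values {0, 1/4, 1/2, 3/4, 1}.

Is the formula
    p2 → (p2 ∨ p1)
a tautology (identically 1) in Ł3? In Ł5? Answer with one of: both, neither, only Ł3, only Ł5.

In Ł3: every assignment gives 1 — tautology.
In Ł5: every assignment gives 1 — tautology.

both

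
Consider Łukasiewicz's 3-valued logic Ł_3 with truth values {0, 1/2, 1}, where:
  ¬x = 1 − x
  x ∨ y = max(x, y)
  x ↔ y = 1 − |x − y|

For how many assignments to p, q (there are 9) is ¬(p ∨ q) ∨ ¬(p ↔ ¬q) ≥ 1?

p = 0, q = 0 ↦ 1  ≥
p = 0, q = 1/2 ↦ 1/2  <
p = 0, q = 1 ↦ 0  <
p = 1/2, q = 0 ↦ 1/2  <
p = 1/2, q = 1/2 ↦ 1/2  <
p = 1/2, q = 1 ↦ 1/2  <
p = 1, q = 0 ↦ 0  <
p = 1, q = 1/2 ↦ 1/2  <
p = 1, q = 1 ↦ 1  ≥
So 2 of the 9 assignments meet the threshold.

2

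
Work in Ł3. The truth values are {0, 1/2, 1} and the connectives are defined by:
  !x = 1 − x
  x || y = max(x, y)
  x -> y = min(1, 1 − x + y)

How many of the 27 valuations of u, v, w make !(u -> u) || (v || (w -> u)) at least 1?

value 1: 21 assignments (counts)
value 1/2: 5 assignments
value 0: 1 assignment
So 21 of the 27 assignments meet the threshold.

21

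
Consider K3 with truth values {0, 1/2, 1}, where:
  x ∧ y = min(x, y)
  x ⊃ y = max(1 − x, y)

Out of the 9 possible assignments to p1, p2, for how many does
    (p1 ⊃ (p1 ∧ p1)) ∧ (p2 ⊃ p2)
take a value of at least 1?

p1 = 0, p2 = 0 ↦ 1  ≥
p1 = 0, p2 = 1/2 ↦ 1/2  <
p1 = 0, p2 = 1 ↦ 1  ≥
p1 = 1/2, p2 = 0 ↦ 1/2  <
p1 = 1/2, p2 = 1/2 ↦ 1/2  <
p1 = 1/2, p2 = 1 ↦ 1/2  <
p1 = 1, p2 = 0 ↦ 1  ≥
p1 = 1, p2 = 1/2 ↦ 1/2  <
p1 = 1, p2 = 1 ↦ 1  ≥
So 4 of the 9 assignments meet the threshold.

4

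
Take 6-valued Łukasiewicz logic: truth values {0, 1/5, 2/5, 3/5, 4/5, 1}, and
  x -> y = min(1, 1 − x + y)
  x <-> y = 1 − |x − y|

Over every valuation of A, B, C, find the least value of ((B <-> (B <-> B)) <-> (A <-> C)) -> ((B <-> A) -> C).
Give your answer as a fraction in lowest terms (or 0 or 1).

Take A = 2/5, B = 2/5, C = 0:
B <-> B = 2/5 <-> 2/5 = 1
B <-> (B <-> B) = 2/5 <-> 1 = 2/5
A <-> C = 2/5 <-> 0 = 3/5
(B <-> (B <-> B)) <-> (A <-> C) = 2/5 <-> 3/5 = 4/5
B <-> A = 2/5 <-> 2/5 = 1
(B <-> A) -> C = 1 -> 0 = 0
((B <-> (B <-> B)) <-> (A <-> C)) -> ((B <-> A) -> C) = 4/5 -> 0 = 1/5
No assignment yields a value below 1/5, so this is the minimum.

1/5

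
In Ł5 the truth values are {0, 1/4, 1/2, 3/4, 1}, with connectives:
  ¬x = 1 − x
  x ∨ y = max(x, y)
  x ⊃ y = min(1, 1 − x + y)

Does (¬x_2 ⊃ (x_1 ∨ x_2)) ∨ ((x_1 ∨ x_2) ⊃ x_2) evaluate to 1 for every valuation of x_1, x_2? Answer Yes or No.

Counterexample: take x_1 = 1/4, x_2 = 0.
¬x_2 = ¬0 = 1
x_1 ∨ x_2 = 1/4 ∨ 0 = 1/4
¬x_2 ⊃ (x_1 ∨ x_2) = 1 ⊃ 1/4 = 1/4
x_1 ∨ x_2 = 1/4 ∨ 0 = 1/4
(x_1 ∨ x_2) ⊃ x_2 = 1/4 ⊃ 0 = 3/4
(¬x_2 ⊃ (x_1 ∨ x_2)) ∨ ((x_1 ∨ x_2) ⊃ x_2) = 1/4 ∨ 3/4 = 3/4
This gives 3/4 ≠ 1.

No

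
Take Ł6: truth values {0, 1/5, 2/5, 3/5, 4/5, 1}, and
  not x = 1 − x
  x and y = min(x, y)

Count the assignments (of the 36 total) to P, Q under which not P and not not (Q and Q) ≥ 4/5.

value 1: 1 assignment (counts)
value 4/5: 3 assignments (counts)
value 3/5: 5 assignments
value 2/5: 7 assignments
value 1/5: 9 assignments
value 0: 11 assignments
So 4 of the 36 assignments meet the threshold.

4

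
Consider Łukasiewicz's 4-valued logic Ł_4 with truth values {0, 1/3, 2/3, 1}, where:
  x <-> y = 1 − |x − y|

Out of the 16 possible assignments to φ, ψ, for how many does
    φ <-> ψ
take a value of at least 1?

4

φ = 0, ψ = 0 ↦ 1  ≥
φ = 0, ψ = 1/3 ↦ 2/3  <
φ = 0, ψ = 2/3 ↦ 1/3  <
φ = 0, ψ = 1 ↦ 0  <
φ = 1/3, ψ = 0 ↦ 2/3  <
φ = 1/3, ψ = 1/3 ↦ 1  ≥
φ = 1/3, ψ = 2/3 ↦ 2/3  <
φ = 1/3, ψ = 1 ↦ 1/3  <
φ = 2/3, ψ = 0 ↦ 1/3  <
φ = 2/3, ψ = 1/3 ↦ 2/3  <
φ = 2/3, ψ = 2/3 ↦ 1  ≥
φ = 2/3, ψ = 1 ↦ 2/3  <
φ = 1, ψ = 0 ↦ 0  <
φ = 1, ψ = 1/3 ↦ 1/3  <
φ = 1, ψ = 2/3 ↦ 2/3  <
φ = 1, ψ = 1 ↦ 1  ≥
So 4 of the 16 assignments meet the threshold.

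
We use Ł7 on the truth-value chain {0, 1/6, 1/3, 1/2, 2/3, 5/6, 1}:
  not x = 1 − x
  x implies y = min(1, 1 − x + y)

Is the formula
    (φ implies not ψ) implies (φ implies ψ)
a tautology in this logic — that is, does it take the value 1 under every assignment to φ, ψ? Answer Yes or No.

No

Counterexample: take φ = 1/6, ψ = 0.
not ψ = not 0 = 1
φ implies not ψ = 1/6 implies 1 = 1
φ implies ψ = 1/6 implies 0 = 5/6
(φ implies not ψ) implies (φ implies ψ) = 1 implies 5/6 = 5/6
This gives 5/6 ≠ 1.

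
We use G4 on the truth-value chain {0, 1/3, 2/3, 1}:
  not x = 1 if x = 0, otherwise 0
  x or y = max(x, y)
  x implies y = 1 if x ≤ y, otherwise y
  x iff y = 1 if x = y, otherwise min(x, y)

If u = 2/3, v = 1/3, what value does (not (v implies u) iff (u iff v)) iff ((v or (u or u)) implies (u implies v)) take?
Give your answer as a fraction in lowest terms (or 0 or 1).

0

v implies u = 1/3 implies 2/3 = 1
not (v implies u) = not 1 = 0
u iff v = 2/3 iff 1/3 = 1/3
not (v implies u) iff (u iff v) = 0 iff 1/3 = 0
u or u = 2/3 or 2/3 = 2/3
v or (u or u) = 1/3 or 2/3 = 2/3
u implies v = 2/3 implies 1/3 = 1/3
(v or (u or u)) implies (u implies v) = 2/3 implies 1/3 = 1/3
(not (v implies u) iff (u iff v)) iff ((v or (u or u)) implies (u implies v)) = 0 iff 1/3 = 0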